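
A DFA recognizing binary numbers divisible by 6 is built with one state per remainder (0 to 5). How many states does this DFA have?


Divisibility by 6 is tracked via the remainder mod 6: 0, 1, ..., 5
The construction assigns one state to each remainder
Number of remainders = 6

6


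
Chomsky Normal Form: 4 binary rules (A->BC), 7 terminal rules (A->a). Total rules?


CNF allows two rule forms:
  A -> BC (binary): 4 rules
  A -> a (terminal): 7 rules
Total = 4 + 7 = 11

11


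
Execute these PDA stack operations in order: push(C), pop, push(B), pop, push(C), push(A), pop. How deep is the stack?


Tracing stack operations:
  push(C) -> stack = [C], depth=1
  pop -> removed C, stack = [], depth=0
  push(B) -> stack = [B], depth=1
  pop -> removed B, stack = [], depth=0
  push(C) -> stack = [C], depth=1
  push(A) -> stack = [C,A], depth=2
  pop -> removed A, stack = [C], depth=1
Final depth = 1

1


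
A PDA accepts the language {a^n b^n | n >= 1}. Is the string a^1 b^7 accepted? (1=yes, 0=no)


Language requires equal numbers of a's and b's
PDA pushes for each 'a', pops for each 'b'
Number of a's = 1
Number of b's = 7
1 != 7 -> Reject

0


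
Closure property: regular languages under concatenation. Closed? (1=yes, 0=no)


Regular languages are closed under:
- Union (DFA product construction)
- Intersection (DFA product construction)
- Complement (swap accept/reject states)
- Concatenation (NFA construction)
- Kleene star (NFA construction)
concatenation is in this list
Therefore: closed

1


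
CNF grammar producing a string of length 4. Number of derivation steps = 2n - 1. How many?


Chomsky Normal Form derivation:
String length n = 4
Each step either:
  - Splits a nonterminal into two (n-1 such steps)
  - Converts a nonterminal to terminal (n such steps)
Total = (n-1) + n = 2n - 1
= 2(4) - 1
= 8 - 1
= 7

7


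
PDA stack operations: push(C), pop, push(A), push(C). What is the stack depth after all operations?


Tracing stack operations:
  push(C) -> stack = [C], depth=1
  pop -> removed C, stack = [], depth=0
  push(A) -> stack = [A], depth=1
  push(C) -> stack = [A,C], depth=2
Final depth = 2

2


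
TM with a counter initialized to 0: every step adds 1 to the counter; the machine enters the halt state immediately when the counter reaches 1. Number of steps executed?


Counter starts at 0. Counting sequence:
  Step 1: counter = 1
Counter reached 1 -> halt
Total steps = 1

1


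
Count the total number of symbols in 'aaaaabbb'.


String: 'aaaaabbb'
Counting characters:
  'a' appears 5 time(s)
  'b' appears 3 time(s)
Total length = 5 + 3 = 8

8


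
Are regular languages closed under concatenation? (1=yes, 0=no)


Regular languages are closed under:
- Union (DFA product construction)
- Intersection (DFA product construction)
- Complement (swap accept/reject states)
- Concatenation (NFA construction)
- Kleene star (NFA construction)
concatenation is in this list
Therefore: closed

1


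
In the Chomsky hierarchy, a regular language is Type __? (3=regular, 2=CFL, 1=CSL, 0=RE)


Chomsky hierarchy levels:
  Type 3: Regular (DFA/NFA/regex)
  Type 2: Context-free (PDA)
  Type 1: Context-sensitive
  Type 0: Recursively enumerable (TM)
'regular' corresponds to Type 3

3


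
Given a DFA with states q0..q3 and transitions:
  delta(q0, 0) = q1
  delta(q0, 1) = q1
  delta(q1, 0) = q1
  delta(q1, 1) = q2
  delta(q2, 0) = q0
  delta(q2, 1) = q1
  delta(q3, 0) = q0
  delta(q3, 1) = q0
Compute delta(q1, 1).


Looking up transition function:
delta(q1, 1) in the table
Row: q1, Column: 1
Result: q2

q2


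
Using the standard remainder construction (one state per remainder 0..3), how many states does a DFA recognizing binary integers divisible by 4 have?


Divisibility by 4 is tracked via the remainder mod 4: 0, 1, ..., 3
The construction assigns one state to each remainder
Number of remainders = 4

4


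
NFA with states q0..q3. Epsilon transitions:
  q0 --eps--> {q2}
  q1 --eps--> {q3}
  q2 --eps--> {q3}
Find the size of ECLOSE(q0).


Starting from q0
Initialize closure = {q0}
Follow epsilon from q0 -> add q2
Follow epsilon from q2 -> add q3
Final closure: {q0, q2, q3}
Size = 3

3


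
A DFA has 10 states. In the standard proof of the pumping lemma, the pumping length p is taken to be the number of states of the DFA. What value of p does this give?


Pumping lemma for regular languages (standard proof):
Take p = |Q|, the number of DFA states.
Any string of length >= |Q| passes through |Q|+1 states while reading its first |Q| symbols,
so by pigeonhole some state repeats, giving the loop that can be pumped.
Here |Q| = 10
Therefore the proof uses p = 10

10


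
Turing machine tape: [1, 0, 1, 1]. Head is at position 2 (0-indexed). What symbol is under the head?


Tape: [1, 0, 1, 1]
Positions: 0 1 2 3
Values:    1 0 1 1
Head at position 2
tape[2] = 1

1


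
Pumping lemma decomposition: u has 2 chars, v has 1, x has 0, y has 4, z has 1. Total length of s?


|s| = |u| + |v| + |x| + |y| + |z|
= 2 + 1 + 0 + 4 + 1
= 3 + 0 + 5
= 3 + 5
= 8

8


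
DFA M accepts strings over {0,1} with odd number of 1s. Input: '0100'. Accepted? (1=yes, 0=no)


DFA has 2 states: q_even (start, accept=no) and q_odd
Processing string '0100' character by character:
  Position 0: read '0', 1-count=0 -> q_even (no change)
  Position 1: read '1', 1-count=1 -> q_odd
  Position 2: read '0', 1-count=1 -> q_odd (no change)
  Position 3: read '0', 1-count=1 -> q_odd (no change)
Final state: q_odd, total 1s = 1 (odd); the DFA requires an odd count -> accept

1


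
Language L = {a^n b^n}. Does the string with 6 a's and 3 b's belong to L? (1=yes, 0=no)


Language requires equal numbers of a's and b's
PDA pushes for each 'a', pops for each 'b'
Number of a's = 6
Number of b's = 3
6 != 3 -> Reject

0


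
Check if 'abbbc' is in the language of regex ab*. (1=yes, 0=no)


Pattern: ab*
String: 'abbbc'
Pattern requires: exactly one 'a' followed by zero or more 'b's
First char is 'a' -> OK
Rest 'bbbc': all b's? No
Result: 0

0


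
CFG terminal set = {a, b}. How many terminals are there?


Terminal symbols: a, b
Counting each: a (#1), b (#2)
Total = 2

2


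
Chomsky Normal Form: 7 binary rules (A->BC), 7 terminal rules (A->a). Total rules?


CNF allows two rule forms:
  A -> BC (binary): 7 rules
  A -> a (terminal): 7 rules
Total = 7 + 7 = 14

14


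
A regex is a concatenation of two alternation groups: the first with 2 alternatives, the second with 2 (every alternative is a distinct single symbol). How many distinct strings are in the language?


First group: 2 alternatives
Second group: 2 alternatives
Concatenation: each choice from group 1 pairs with each from group 2
Total = 2 x 2 = 4

4


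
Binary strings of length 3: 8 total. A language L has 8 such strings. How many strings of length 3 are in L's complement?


Alphabet: {0,1}
String length: 3
Total strings of length 3 = 2^3 = 8
Strings in L = 8
Complement = total - |L|
= 8 - 8
= 0

0


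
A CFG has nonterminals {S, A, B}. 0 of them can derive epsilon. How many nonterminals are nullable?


Nonterminals: {S, A, B}
A nonterminal is nullable if it can derive epsilon
Counting nullable nonterminals: 0
Total nullable = 0

0


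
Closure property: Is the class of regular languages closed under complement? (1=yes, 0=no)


Regular languages are closed under all standard operations:
- Union: Yes (product construction)
- Intersection: Yes (product construction)
- Complement: Yes (swap accept/reject)
- Concatenation: Yes (NFA construction)
Operation: complement -> Closed

1


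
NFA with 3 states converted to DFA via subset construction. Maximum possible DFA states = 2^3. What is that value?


NFA has 3 states
Subset construction: each DFA state = subset of NFA states
Maximum subsets = 2^3
2^3 = 8

8


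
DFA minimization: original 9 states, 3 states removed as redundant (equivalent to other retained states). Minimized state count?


Original DFA: 9 states
Redundant states removed: 3
Minimized states = original - removed
= 9 - 3
= 6

6


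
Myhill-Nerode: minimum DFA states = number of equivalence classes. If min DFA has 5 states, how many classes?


Myhill-Nerode theorem:
Number of equivalence classes = number of states in minimal DFA
Minimal DFA states = 5
Therefore equivalence classes = 5

5


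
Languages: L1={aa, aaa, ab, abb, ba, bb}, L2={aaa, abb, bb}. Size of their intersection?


L1 = {aa, aaa, ab, abb, ba, bb}
L2 = {aaa, abb, bb}
Checking each string in L1 against L2:
  'aa': in L2? No
  'aaa': in L2? Yes
  'ab': in L2? No
  'abb': in L2? Yes
  'ba': in L2? No
  'bb': in L2? Yes
Intersection = {aaa, abb, bb}
|L1 ∩ L2| = 3

3


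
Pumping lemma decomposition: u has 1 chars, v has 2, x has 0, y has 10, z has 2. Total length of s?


|s| = |u| + |v| + |x| + |y| + |z|
= 1 + 2 + 0 + 10 + 2
= 3 + 0 + 12
= 3 + 12
= 15

15


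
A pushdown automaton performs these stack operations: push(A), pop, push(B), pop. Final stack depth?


Tracing stack operations:
  push(A) -> stack = [A], depth=1
  pop -> removed A, stack = [], depth=0
  push(B) -> stack = [B], depth=1
  pop -> removed B, stack = [], depth=0
Final depth = 0

0


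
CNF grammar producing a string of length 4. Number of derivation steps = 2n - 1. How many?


Chomsky Normal Form derivation:
String length n = 4
Each step either:
  - Splits a nonterminal into two (n-1 such steps)
  - Converts a nonterminal to terminal (n such steps)
Total = (n-1) + n = 2n - 1
= 2(4) - 1
= 8 - 1
= 7

7


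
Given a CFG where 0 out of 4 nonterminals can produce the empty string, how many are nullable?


Nonterminals: {S, A, B, C}
A nonterminal is nullable if it can derive epsilon
Counting nullable nonterminals: 0
Total nullable = 0

0


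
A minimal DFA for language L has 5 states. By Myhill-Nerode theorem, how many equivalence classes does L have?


Myhill-Nerode theorem:
Number of equivalence classes = number of states in minimal DFA
Minimal DFA states = 5
Therefore equivalence classes = 5

5


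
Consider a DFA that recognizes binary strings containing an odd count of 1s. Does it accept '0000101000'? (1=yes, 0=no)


DFA has 2 states: q_even (start, accept=no) and q_odd
Processing string '0000101000' character by character:
  Position 0: read '0', 1-count=0 -> q_even (no change)
  Position 1: read '0', 1-count=0 -> q_even (no change)
  Position 2: read '0', 1-count=0 -> q_even (no change)
  Position 3: read '0', 1-count=0 -> q_even (no change)
  Position 4: read '1', 1-count=1 -> q_odd
  Position 5: read '0', 1-count=1 -> q_odd (no change)
  Position 6: read '1', 1-count=2 -> q_even
  Position 7: read '0', 1-count=2 -> q_even (no change)
  Position 8: read '0', 1-count=2 -> q_even (no change)
  Position 9: read '0', 1-count=2 -> q_even (no change)
Final state: q_even, total 1s = 2 (even); the DFA requires an odd count -> reject

0


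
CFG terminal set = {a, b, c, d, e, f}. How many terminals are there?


Terminal symbols: a, b, c, d, e, f
Counting each: a (#1), b (#2), c (#3), d (#4), e (#5), f (#6)
Total = 6

6


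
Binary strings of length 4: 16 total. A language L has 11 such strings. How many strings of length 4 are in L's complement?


Alphabet: {0,1}
String length: 4
Total strings of length 4 = 2^4 = 16
Strings in L = 11
Complement = total - |L|
= 16 - 11
= 5

5


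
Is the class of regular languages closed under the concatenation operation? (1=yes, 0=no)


Regular languages are closed under:
- Union (DFA product construction)
- Intersection (DFA product construction)
- Complement (swap accept/reject states)
- Concatenation (NFA construction)
- Kleene star (NFA construction)
concatenation is in this list
Therefore: closed

1


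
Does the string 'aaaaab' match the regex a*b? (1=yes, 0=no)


Pattern: a*b
String: 'aaaaab'
Pattern requires: zero or more 'a's followed by exactly one 'b'
Found 5 leading 'a's
Remaining: 'b'
Remaining is exactly 'b' -> match
Result: 1

1


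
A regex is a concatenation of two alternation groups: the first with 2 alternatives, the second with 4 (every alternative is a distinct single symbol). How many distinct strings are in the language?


First group: 2 alternatives
Second group: 4 alternatives
Concatenation: each choice from group 1 pairs with each from group 2
Total = 2 x 4 = 8

8


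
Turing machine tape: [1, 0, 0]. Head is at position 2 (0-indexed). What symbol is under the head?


Tape: [1, 0, 0]
Positions: 0 1 2
Values:    1 0 0
Head at position 2
tape[2] = 0

0


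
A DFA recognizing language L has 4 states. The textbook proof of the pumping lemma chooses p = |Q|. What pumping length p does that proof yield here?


Pumping lemma for regular languages (standard proof):
Take p = |Q|, the number of DFA states.
Any string of length >= |Q| passes through |Q|+1 states while reading its first |Q| symbols,
so by pigeonhole some state repeats, giving the loop that can be pumped.
Here |Q| = 4
Therefore the proof uses p = 4

4


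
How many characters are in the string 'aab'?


String: 'aab'
Counting characters:
  'a' appears 2 time(s)
  'b' appears 1 time(s)
Total length = 2 + 1 = 3

3


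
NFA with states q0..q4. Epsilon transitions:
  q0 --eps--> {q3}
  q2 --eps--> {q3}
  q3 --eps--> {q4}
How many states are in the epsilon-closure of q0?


Starting from q0
Initialize closure = {q0}
Follow epsilon from q0 -> add q3
Follow epsilon from q3 -> add q4
Final closure: {q0, q3, q4}
Size = 3

3


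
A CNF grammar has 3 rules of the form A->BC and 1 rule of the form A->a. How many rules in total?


CNF allows two rule forms:
  A -> BC (binary): 3 rules
  A -> a (terminal): 1 rule
Total = 3 + 1 = 4

4


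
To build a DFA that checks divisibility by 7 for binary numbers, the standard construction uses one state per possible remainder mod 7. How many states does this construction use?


Divisibility by 7 is tracked via the remainder mod 7: 0, 1, ..., 6
The construction assigns one state to each remainder
Number of remainders = 7

7


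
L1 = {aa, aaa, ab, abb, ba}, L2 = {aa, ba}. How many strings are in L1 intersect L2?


L1 = {aa, aaa, ab, abb, ba}
L2 = {aa, ba}
Checking each string in L1 against L2:
  'aa': in L2? Yes
  'aaa': in L2? No
  'ab': in L2? No
  'abb': in L2? No
  'ba': in L2? Yes
Intersection = {aa, ba}
|L1 ∩ L2| = 2

2


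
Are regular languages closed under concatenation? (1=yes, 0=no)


Regular languages are closed under all standard operations:
- Union: Yes (product construction)
- Intersection: Yes (product construction)
- Complement: Yes (swap accept/reject)
- Concatenation: Yes (NFA construction)
Operation: concatenation -> Closed

1


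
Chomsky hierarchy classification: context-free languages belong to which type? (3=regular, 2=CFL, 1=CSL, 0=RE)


Chomsky hierarchy levels:
  Type 3: Regular (DFA/NFA/regex)
  Type 2: Context-free (PDA)
  Type 1: Context-sensitive
  Type 0: Recursively enumerable (TM)
'context-free' corresponds to Type 2

2


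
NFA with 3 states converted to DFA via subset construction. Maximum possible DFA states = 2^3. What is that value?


NFA has 3 states
Subset construction: each DFA state = subset of NFA states
Maximum subsets = 2^3
2^3 = 8

8


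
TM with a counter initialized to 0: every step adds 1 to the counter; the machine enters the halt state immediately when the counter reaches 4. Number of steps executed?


Counter starts at 0. Counting sequence:
  Step 1: counter = 1
  Step 2: counter = 2
  Step 3: counter = 3
  Step 4: counter = 4
Counter reached 4 -> halt
Total steps = 4

4


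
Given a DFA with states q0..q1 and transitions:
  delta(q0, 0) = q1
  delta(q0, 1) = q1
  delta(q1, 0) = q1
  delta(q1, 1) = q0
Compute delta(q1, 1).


Looking up transition function:
delta(q1, 1) in the table
Row: q1, Column: 1
Result: q0

q0


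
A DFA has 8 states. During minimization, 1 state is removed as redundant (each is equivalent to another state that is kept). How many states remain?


Original DFA: 8 states
Redundant states removed: 1
Minimized states = original - removed
= 8 - 1
= 7

7


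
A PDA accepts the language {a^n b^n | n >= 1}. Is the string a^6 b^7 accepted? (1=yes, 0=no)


Language requires equal numbers of a's and b's
PDA pushes for each 'a', pops for each 'b'
Number of a's = 6
Number of b's = 7
6 != 7 -> Reject

0


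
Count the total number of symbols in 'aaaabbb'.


String: 'aaaabbb'
Counting characters:
  'a' appears 4 time(s)
  'b' appears 3 time(s)
Total length = 4 + 3 = 7

7


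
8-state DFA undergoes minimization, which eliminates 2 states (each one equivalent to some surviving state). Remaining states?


Original DFA: 8 states
Redundant states removed: 2
Minimized states = original - removed
= 8 - 2
= 6

6


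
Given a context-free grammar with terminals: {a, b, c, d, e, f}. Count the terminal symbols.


Terminal symbols: a, b, c, d, e, f
Counting each: a (#1), b (#2), c (#3), d (#4), e (#5), f (#6)
Total = 6

6


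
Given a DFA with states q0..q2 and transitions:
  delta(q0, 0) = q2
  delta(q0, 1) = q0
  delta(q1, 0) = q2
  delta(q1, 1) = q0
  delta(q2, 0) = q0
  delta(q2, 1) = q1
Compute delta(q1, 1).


Looking up transition function:
delta(q1, 1) in the table
Row: q1, Column: 1
Result: q0

q0


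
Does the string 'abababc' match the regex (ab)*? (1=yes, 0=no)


Pattern: (ab)*
String: 'abababc'
Pattern requires: zero or more repetitions of 'ab'
Length 7 is odd -> cannot be (ab)* -> no match
Result: 0

0


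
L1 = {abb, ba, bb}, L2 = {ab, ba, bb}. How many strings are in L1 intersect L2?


L1 = {abb, ba, bb}
L2 = {ab, ba, bb}
Checking each string in L1 against L2:
  'abb': in L2? No
  'ba': in L2? Yes
  'bb': in L2? Yes
Intersection = {ba, bb}
|L1 ∩ L2| = 2

2


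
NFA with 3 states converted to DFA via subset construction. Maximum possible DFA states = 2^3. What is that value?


NFA has 3 states
Subset construction: each DFA state = subset of NFA states
Maximum subsets = 2^3
2^3 = 8

8


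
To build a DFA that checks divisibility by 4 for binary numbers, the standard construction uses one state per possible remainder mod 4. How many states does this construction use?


Divisibility by 4 is tracked via the remainder mod 4: 0, 1, ..., 3
The construction assigns one state to each remainder
Number of remainders = 4

4


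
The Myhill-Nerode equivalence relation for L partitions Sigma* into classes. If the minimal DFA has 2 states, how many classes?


Myhill-Nerode theorem:
Number of equivalence classes = number of states in minimal DFA
Minimal DFA states = 2
Therefore equivalence classes = 2

2


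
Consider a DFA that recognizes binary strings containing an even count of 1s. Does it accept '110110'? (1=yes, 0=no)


DFA has 2 states: q_even (start, accept=yes) and q_odd
Processing string '110110' character by character:
  Position 0: read '1', 1-count=1 -> q_odd
  Position 1: read '1', 1-count=2 -> q_even
  Position 2: read '0', 1-count=2 -> q_even (no change)
  Position 3: read '1', 1-count=3 -> q_odd
  Position 4: read '1', 1-count=4 -> q_even
  Position 5: read '0', 1-count=4 -> q_even (no change)
Final state: q_even, total 1s = 4 (even); the DFA requires an even count -> accept

1


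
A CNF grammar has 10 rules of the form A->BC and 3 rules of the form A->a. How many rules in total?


CNF allows two rule forms:
  A -> BC (binary): 10 rules
  A -> a (terminal): 3 rules
Total = 10 + 3 = 13

13


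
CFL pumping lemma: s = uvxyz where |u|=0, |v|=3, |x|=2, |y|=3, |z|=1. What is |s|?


|s| = |u| + |v| + |x| + |y| + |z|
= 0 + 3 + 2 + 3 + 1
= 3 + 2 + 4
= 5 + 4
= 9

9


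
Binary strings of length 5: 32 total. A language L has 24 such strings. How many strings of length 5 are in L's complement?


Alphabet: {0,1}
String length: 5
Total strings of length 5 = 2^5 = 32
Strings in L = 24
Complement = total - |L|
= 32 - 24
= 8

8


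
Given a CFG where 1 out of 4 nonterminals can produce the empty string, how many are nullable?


Nonterminals: {S, A, B, C}
A nonterminal is nullable if it can derive epsilon
Counting nullable nonterminals: 1
Total nullable = 1

1


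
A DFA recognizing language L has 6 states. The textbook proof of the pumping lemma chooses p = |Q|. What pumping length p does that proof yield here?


Pumping lemma for regular languages (standard proof):
Take p = |Q|, the number of DFA states.
Any string of length >= |Q| passes through |Q|+1 states while reading its first |Q| symbols,
so by pigeonhole some state repeats, giving the loop that can be pumped.
Here |Q| = 6
Therefore the proof uses p = 6

6


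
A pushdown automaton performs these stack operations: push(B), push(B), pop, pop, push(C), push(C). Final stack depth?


Tracing stack operations:
  push(B) -> stack = [B], depth=1
  push(B) -> stack = [B,B], depth=2
  pop -> removed B, stack = [B], depth=1
  pop -> removed B, stack = [], depth=0
  push(C) -> stack = [C], depth=1
  push(C) -> stack = [C,C], depth=2
Final depth = 2

2


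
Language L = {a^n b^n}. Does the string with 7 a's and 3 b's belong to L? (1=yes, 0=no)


Language requires equal numbers of a's and b's
PDA pushes for each 'a', pops for each 'b'
Number of a's = 7
Number of b's = 3
7 != 3 -> Reject

0


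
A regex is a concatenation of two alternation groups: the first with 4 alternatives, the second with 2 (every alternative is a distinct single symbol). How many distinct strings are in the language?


First group: 4 alternatives
Second group: 2 alternatives
Concatenation: each choice from group 1 pairs with each from group 2
Total = 4 x 2 = 8

8


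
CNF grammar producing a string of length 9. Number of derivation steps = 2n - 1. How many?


Chomsky Normal Form derivation:
String length n = 9
Each step either:
  - Splits a nonterminal into two (n-1 such steps)
  - Converts a nonterminal to terminal (n such steps)
Total = (n-1) + n = 2n - 1
= 2(9) - 1
= 18 - 1
= 17

17


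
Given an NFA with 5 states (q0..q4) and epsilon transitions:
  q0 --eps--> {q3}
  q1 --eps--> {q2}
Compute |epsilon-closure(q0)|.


Starting from q0
Initialize closure = {q0}
Follow epsilon from q0 -> add q3
Final closure: {q0, q3}
Size = 2

2


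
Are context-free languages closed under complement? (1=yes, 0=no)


CFL closure properties:
  Closed under: union, concatenation, Kleene star
  NOT closed under: intersection, complement
Operation 'complement' is in not-closed list -> No (not closed)

0


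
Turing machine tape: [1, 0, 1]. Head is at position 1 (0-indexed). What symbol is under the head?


Tape: [1, 0, 1]
Positions: 0 1 2
Values:    1 0 1
Head at position 1
tape[1] = 0

0


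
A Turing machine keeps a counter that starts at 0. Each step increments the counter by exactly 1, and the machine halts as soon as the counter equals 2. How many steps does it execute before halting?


Counter starts at 0. Counting sequence:
  Step 1: counter = 1
  Step 2: counter = 2
Counter reached 2 -> halt
Total steps = 2

2


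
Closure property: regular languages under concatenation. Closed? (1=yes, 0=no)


Regular languages are closed under:
- Union (DFA product construction)
- Intersection (DFA product construction)
- Complement (swap accept/reject states)
- Concatenation (NFA construction)
- Kleene star (NFA construction)
concatenation is in this list
Therefore: closed

1


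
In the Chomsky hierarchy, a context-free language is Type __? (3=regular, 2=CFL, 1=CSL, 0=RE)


Chomsky hierarchy levels:
  Type 3: Regular (DFA/NFA/regex)
  Type 2: Context-free (PDA)
  Type 1: Context-sensitive
  Type 0: Recursively enumerable (TM)
'context-free' corresponds to Type 2

2


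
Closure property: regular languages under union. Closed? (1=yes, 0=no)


Regular languages are closed under:
- Union (DFA product construction)
- Intersection (DFA product construction)
- Complement (swap accept/reject states)
- Concatenation (NFA construction)
- Kleene star (NFA construction)
union is in this list
Therefore: closed

1


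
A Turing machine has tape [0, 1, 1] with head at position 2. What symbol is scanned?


Tape: [0, 1, 1]
Positions: 0 1 2
Values:    0 1 1
Head at position 2
tape[2] = 1

1


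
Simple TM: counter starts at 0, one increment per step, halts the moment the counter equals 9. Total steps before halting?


Counter starts at 0. Counting sequence:
  Step 1: counter = 1
  Step 2: counter = 2
  Step 3: counter = 3
  Step 4: counter = 4
  Step 5: counter = 5
  Step 6: counter = 6
  ...
  Step 9: counter = 9
Counter reached 9 -> halt
Total steps = 9

9


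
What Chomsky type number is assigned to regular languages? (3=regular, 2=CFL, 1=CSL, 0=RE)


Chomsky hierarchy levels:
  Type 3: Regular (DFA/NFA/regex)
  Type 2: Context-free (PDA)
  Type 1: Context-sensitive
  Type 0: Recursively enumerable (TM)
'regular' corresponds to Type 3

3


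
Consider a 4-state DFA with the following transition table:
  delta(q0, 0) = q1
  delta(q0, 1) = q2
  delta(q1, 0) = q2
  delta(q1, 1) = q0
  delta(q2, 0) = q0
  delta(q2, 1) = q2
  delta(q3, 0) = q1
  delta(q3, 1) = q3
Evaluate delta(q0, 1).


Looking up transition function:
delta(q0, 1) in the table
Row: q0, Column: 1
Result: q2

q2


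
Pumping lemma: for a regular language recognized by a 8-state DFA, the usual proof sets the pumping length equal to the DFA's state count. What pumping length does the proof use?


Pumping lemma for regular languages (standard proof):
Take p = |Q|, the number of DFA states.
Any string of length >= |Q| passes through |Q|+1 states while reading its first |Q| symbols,
so by pigeonhole some state repeats, giving the loop that can be pumped.
Here |Q| = 8
Therefore the proof uses p = 8

8


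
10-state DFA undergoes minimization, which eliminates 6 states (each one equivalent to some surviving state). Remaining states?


Original DFA: 10 states
Redundant states removed: 6
Minimized states = original - removed
= 10 - 6
= 4

4


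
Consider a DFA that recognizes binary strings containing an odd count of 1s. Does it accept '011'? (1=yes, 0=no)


DFA has 2 states: q_even (start, accept=no) and q_odd
Processing string '011' character by character:
  Position 0: read '0', 1-count=0 -> q_even (no change)
  Position 1: read '1', 1-count=1 -> q_odd
  Position 2: read '1', 1-count=2 -> q_even
Final state: q_even, total 1s = 2 (even); the DFA requires an odd count -> reject

0


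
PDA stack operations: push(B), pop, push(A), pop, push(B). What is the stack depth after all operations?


Tracing stack operations:
  push(B) -> stack = [B], depth=1
  pop -> removed B, stack = [], depth=0
  push(A) -> stack = [A], depth=1
  pop -> removed A, stack = [], depth=0
  push(B) -> stack = [B], depth=1
Final depth = 1

1


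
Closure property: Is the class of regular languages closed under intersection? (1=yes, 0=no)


Regular languages are closed under all standard operations:
- Union: Yes (product construction)
- Intersection: Yes (product construction)
- Complement: Yes (swap accept/reject)
- Concatenation: Yes (NFA construction)
Operation: intersection -> Closed

1


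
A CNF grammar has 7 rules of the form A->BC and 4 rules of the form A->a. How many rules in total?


CNF allows two rule forms:
  A -> BC (binary): 7 rules
  A -> a (terminal): 4 rules
Total = 7 + 4 = 11

11


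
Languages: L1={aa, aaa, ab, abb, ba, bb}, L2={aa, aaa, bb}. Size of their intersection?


L1 = {aa, aaa, ab, abb, ba, bb}
L2 = {aa, aaa, bb}
Checking each string in L1 against L2:
  'aa': in L2? Yes
  'aaa': in L2? Yes
  'ab': in L2? No
  'abb': in L2? No
  'ba': in L2? No
  'bb': in L2? Yes
Intersection = {aa, aaa, bb}
|L1 ∩ L2| = 3

3


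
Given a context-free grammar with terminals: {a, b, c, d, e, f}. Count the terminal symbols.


Terminal symbols: a, b, c, d, e, f
Counting each: a (#1), b (#2), c (#3), d (#4), e (#5), f (#6)
Total = 6

6


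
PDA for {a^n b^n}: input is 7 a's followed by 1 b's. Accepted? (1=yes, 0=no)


Language requires equal numbers of a's and b's
PDA pushes for each 'a', pops for each 'b'
Number of a's = 7
Number of b's = 1
7 != 1 -> Reject

0


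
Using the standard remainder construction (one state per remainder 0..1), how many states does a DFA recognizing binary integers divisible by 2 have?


Divisibility by 2 is tracked via the remainder mod 2: 0, 1, ..., 1
The construction assigns one state to each remainder
Number of remainders = 2

2


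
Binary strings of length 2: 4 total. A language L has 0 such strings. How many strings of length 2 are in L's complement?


Alphabet: {0,1}
String length: 2
Total strings of length 2 = 2^2 = 4
Strings in L = 0
Complement = total - |L|
= 4 - 0
= 4

4


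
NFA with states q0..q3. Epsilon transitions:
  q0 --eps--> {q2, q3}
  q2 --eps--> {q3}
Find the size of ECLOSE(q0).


Starting from q0
Initialize closure = {q0}
Follow epsilon from q0 -> add q2
Follow epsilon from q0 -> add q3
Final closure: {q0, q2, q3}
Size = 3

3


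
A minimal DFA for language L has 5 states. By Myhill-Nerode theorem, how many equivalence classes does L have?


Myhill-Nerode theorem:
Number of equivalence classes = number of states in minimal DFA
Minimal DFA states = 5
Therefore equivalence classes = 5

5


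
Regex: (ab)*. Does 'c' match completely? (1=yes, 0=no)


Pattern: (ab)*
String: 'c'
Pattern requires: zero or more repetitions of 'ab'
Length 1 is odd -> cannot be (ab)* -> no match
Result: 0

0


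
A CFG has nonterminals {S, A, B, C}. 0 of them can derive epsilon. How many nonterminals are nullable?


Nonterminals: {S, A, B, C}
A nonterminal is nullable if it can derive epsilon
Counting nullable nonterminals: 0
Total nullable = 0

0


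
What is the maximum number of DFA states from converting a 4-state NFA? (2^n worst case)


NFA has 4 states
Subset construction: each DFA state = subset of NFA states
Maximum subsets = 2^4
2^4 = 16

16


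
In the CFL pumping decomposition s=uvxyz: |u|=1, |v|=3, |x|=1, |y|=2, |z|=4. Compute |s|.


|s| = |u| + |v| + |x| + |y| + |z|
= 1 + 3 + 1 + 2 + 4
= 4 + 1 + 6
= 5 + 6
= 11

11


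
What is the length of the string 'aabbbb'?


String: 'aabbbb'
Counting characters:
  'a' appears 2 time(s)
  'b' appears 4 time(s)
Total length = 2 + 4 = 6

6


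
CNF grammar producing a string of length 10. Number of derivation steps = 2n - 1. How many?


Chomsky Normal Form derivation:
String length n = 10
Each step either:
  - Splits a nonterminal into two (n-1 such steps)
  - Converts a nonterminal to terminal (n such steps)
Total = (n-1) + n = 2n - 1
= 2(10) - 1
= 20 - 1
= 19

19


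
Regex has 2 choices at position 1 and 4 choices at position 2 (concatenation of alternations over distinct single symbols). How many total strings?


First group: 2 alternatives
Second group: 4 alternatives
Concatenation: each choice from group 1 pairs with each from group 2
Total = 2 x 4 = 8

8


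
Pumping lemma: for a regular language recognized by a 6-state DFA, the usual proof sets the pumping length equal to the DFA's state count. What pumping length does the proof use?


Pumping lemma for regular languages (standard proof):
Take p = |Q|, the number of DFA states.
Any string of length >= |Q| passes through |Q|+1 states while reading its first |Q| symbols,
so by pigeonhole some state repeats, giving the loop that can be pumped.
Here |Q| = 6
Therefore the proof uses p = 6

6


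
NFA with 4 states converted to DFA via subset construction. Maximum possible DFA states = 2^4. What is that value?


NFA has 4 states
Subset construction: each DFA state = subset of NFA states
Maximum subsets = 2^4
2^4 = 16

16


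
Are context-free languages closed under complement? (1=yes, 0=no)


CFL closure properties:
  Closed under: union, concatenation, Kleene star
  NOT closed under: intersection, complement
Operation 'complement' is in not-closed list -> No (not closed)

0


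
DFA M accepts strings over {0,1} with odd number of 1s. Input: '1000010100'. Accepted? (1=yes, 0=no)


DFA has 2 states: q_even (start, accept=no) and q_odd
Processing string '1000010100' character by character:
  Position 0: read '1', 1-count=1 -> q_odd
  Position 1: read '0', 1-count=1 -> q_odd (no change)
  Position 2: read '0', 1-count=1 -> q_odd (no change)
  Position 3: read '0', 1-count=1 -> q_odd (no change)
  Position 4: read '0', 1-count=1 -> q_odd (no change)
  Position 5: read '1', 1-count=2 -> q_even
  Position 6: read '0', 1-count=2 -> q_even (no change)
  Position 7: read '1', 1-count=3 -> q_odd
  Position 8: read '0', 1-count=3 -> q_odd (no change)
  Position 9: read '0', 1-count=3 -> q_odd (no change)
Final state: q_odd, total 1s = 3 (odd); the DFA requires an odd count -> accept

1


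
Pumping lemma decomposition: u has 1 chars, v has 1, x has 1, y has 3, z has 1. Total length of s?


|s| = |u| + |v| + |x| + |y| + |z|
= 1 + 1 + 1 + 3 + 1
= 2 + 1 + 4
= 3 + 4
= 7

7


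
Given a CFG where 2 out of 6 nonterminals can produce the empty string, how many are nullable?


Nonterminals: {S, A, B, C, D, E}
A nonterminal is nullable if it can derive epsilon
Counting nullable nonterminals: 2
Total nullable = 2

2


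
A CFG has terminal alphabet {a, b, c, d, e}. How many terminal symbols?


Terminal symbols: a, b, c, d, e
Counting each: a (#1), b (#2), c (#3), d (#4), e (#5)
Total = 5

5


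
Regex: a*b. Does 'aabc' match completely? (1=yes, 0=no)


Pattern: a*b
String: 'aabc'
Pattern requires: zero or more 'a's followed by exactly one 'b'
Found 2 leading 'a's
Remaining: 'bc'
Remaining is not 'b' -> no match
Result: 0

0


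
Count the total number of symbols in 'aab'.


String: 'aab'
Counting characters:
  'a' appears 2 time(s)
  'b' appears 1 time(s)
Total length = 2 + 1 = 3

3


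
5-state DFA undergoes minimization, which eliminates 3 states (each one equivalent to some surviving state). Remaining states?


Original DFA: 5 states
Redundant states removed: 3
Minimized states = original - removed
= 5 - 3
= 2

2


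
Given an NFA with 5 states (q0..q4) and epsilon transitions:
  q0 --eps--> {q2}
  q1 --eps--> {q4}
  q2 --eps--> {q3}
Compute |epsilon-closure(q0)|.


Starting from q0
Initialize closure = {q0}
Follow epsilon from q0 -> add q2
Follow epsilon from q2 -> add q3
Final closure: {q0, q2, q3}
Size = 3

3


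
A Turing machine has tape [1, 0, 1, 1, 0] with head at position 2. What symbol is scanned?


Tape: [1, 0, 1, 1, 0]
Positions: 0 1 2 3 4
Values:    1 0 1 1 0
Head at position 2
tape[2] = 1

1


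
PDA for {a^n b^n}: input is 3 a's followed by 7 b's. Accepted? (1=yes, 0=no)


Language requires equal numbers of a's and b's
PDA pushes for each 'a', pops for each 'b'
Number of a's = 3
Number of b's = 7
3 != 7 -> Reject

0


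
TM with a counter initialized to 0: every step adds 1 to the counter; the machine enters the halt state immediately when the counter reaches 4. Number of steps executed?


Counter starts at 0. Counting sequence:
  Step 1: counter = 1
  Step 2: counter = 2
  Step 3: counter = 3
  Step 4: counter = 4
Counter reached 4 -> halt
Total steps = 4

4


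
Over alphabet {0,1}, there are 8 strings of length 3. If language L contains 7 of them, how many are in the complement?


Alphabet: {0,1}
String length: 3
Total strings of length 3 = 2^3 = 8
Strings in L = 7
Complement = total - |L|
= 8 - 7
= 1

1


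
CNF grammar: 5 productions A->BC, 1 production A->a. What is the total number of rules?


CNF allows two rule forms:
  A -> BC (binary): 5 rules
  A -> a (terminal): 1 rule
Total = 5 + 1 = 6

6


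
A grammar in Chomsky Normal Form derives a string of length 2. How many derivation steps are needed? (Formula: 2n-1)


Chomsky Normal Form derivation:
String length n = 2
Each step either:
  - Splits a nonterminal into two (n-1 such steps)
  - Converts a nonterminal to terminal (n such steps)
Total = (n-1) + n = 2n - 1
= 2(2) - 1
= 4 - 1
= 3

3


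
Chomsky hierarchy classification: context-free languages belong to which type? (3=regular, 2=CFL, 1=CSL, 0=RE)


Chomsky hierarchy levels:
  Type 3: Regular (DFA/NFA/regex)
  Type 2: Context-free (PDA)
  Type 1: Context-sensitive
  Type 0: Recursively enumerable (TM)
'context-free' corresponds to Type 2

2


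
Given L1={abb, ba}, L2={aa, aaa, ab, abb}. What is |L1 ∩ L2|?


L1 = {abb, ba}
L2 = {aa, aaa, ab, abb}
Checking each string in L1 against L2:
  'abb': in L2? Yes
  'ba': in L2? No
Intersection = {abb}
|L1 ∩ L2| = 1

1


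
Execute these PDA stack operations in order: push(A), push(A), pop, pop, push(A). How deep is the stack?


Tracing stack operations:
  push(A) -> stack = [A], depth=1
  push(A) -> stack = [A,A], depth=2
  pop -> removed A, stack = [A], depth=1
  pop -> removed A, stack = [], depth=0
  push(A) -> stack = [A], depth=1
Final depth = 1

1


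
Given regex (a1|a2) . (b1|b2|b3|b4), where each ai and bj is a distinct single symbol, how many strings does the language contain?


First group: 2 alternatives
Second group: 4 alternatives
Concatenation: each choice from group 1 pairs with each from group 2
Total = 2 x 4 = 8

8


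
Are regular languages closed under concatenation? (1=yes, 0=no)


Regular languages are closed under:
- Union (DFA product construction)
- Intersection (DFA product construction)
- Complement (swap accept/reject states)
- Concatenation (NFA construction)
- Kleene star (NFA construction)
concatenation is in this list
Therefore: closed

1


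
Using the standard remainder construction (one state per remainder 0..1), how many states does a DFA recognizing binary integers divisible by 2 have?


Divisibility by 2 is tracked via the remainder mod 2: 0, 1, ..., 1
The construction assigns one state to each remainder
Number of remainders = 2

2


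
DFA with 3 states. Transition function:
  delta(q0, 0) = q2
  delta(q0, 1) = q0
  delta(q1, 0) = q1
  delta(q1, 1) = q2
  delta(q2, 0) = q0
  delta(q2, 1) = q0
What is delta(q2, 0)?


Looking up transition function:
delta(q2, 0) in the table
Row: q2, Column: 0
Result: q0

q0


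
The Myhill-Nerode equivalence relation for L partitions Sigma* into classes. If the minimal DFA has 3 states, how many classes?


Myhill-Nerode theorem:
Number of equivalence classes = number of states in minimal DFA
Minimal DFA states = 3
Therefore equivalence classes = 3

3


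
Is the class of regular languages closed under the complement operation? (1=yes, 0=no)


Regular languages are closed under:
- Union (DFA product construction)
- Intersection (DFA product construction)
- Complement (swap accept/reject states)
- Concatenation (NFA construction)
- Kleene star (NFA construction)
complement is in this list
Therefore: closed

1


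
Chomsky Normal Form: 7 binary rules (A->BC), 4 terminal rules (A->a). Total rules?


CNF allows two rule forms:
  A -> BC (binary): 7 rules
  A -> a (terminal): 4 rules
Total = 7 + 4 = 11

11


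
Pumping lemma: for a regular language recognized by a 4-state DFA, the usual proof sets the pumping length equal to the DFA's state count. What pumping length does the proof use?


Pumping lemma for regular languages (standard proof):
Take p = |Q|, the number of DFA states.
Any string of length >= |Q| passes through |Q|+1 states while reading its first |Q| symbols,
so by pigeonhole some state repeats, giving the loop that can be pumped.
Here |Q| = 4
Therefore the proof uses p = 4

4


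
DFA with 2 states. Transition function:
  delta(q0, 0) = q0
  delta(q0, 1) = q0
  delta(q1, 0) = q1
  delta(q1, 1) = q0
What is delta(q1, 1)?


Looking up transition function:
delta(q1, 1) in the table
Row: q1, Column: 1
Result: q0

q0


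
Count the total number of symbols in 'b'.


String: 'b'
Counting characters:
  'b' appears 1 time(s)
Total length = 0 + 1 = 1

1


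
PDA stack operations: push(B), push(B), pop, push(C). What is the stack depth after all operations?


Tracing stack operations:
  push(B) -> stack = [B], depth=1
  push(B) -> stack = [B,B], depth=2
  pop -> removed B, stack = [B], depth=1
  push(C) -> stack = [B,C], depth=2
Final depth = 2

2
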